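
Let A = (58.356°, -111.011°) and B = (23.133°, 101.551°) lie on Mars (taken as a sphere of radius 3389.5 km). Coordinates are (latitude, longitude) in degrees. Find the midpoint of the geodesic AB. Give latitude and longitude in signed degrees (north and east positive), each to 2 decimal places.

The central angle between A and B is δ = 1.6430 rad.
With f = 0.5, the slerp weights are sin((1−f)δ)/sin δ = 0.7341 and sin(fδ)/sin δ = 0.7341.
Weighted sum of the unit vectors: (0.7341)·(-0.1881,-0.4898,0.8513) + (0.7341)·(-0.1841,0.9010,0.3929) = (-0.2733, 0.3019, 0.9133).
Converting back: φ = atan2(z, √(x²+y²)) = 65.97°, λ = atan2(y, x) = 132.15°.

65.97°, 132.15°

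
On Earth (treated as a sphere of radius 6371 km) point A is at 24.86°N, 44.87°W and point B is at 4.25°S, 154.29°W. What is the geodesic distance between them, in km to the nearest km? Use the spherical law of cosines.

With latitudes φ₁ = 24.860°, φ₂ = -4.250° and longitude difference Δλ = -109.420°:
cos c = sin φ₁ sin φ₂ + cos φ₁ cos φ₂ cos Δλ = (0.4204)(-0.0741) + (0.9073)(0.9973)(-0.3325) = -0.33201,
so c = arccos(-0.33201) = 1.90923 rad.
Distance = R·c = 6371 × 1.9092 ≈ 12164 km.

12164 km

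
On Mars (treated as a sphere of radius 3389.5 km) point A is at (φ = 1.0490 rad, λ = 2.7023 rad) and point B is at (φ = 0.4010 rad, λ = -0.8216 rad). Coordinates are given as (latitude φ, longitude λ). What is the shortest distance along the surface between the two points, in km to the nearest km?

5621 km

In radians: φ₁ = 1.0490, φ₂ = 0.4010, Δλ = 158.095° = 2.7593 rad.
Haversine: a = sin²(Δφ/2) + cos φ₁ cos φ₂ sin²(Δλ/2) = 0.1014 + (0.4984)(0.9207)(0.9639) = 0.54369.
Central angle c = 2·arcsin(√a) = 1.65828 rad.
Distance = R·c = 3389.5 × 1.6583 ≈ 5621 km.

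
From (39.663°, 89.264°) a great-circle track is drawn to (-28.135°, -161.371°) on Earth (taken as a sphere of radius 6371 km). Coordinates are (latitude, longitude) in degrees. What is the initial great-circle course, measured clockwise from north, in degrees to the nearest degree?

102°

Δλ = 109.365° = 1.9088 rad.
y = sin Δλ · cos φ₂ = (0.9434)(0.8818) = 0.8319
x = cos φ₁ sin φ₂ − sin φ₁ cos φ₂ cos Δλ = (0.7698)(-0.4716) − (0.6383)(0.8818)(-0.3316) = -0.1764
θ = atan2(y, x) = 101.97°, so the bearing is 102°.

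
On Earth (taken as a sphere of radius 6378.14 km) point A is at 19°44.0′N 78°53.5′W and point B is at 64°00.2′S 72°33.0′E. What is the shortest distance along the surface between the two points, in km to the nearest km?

14666 km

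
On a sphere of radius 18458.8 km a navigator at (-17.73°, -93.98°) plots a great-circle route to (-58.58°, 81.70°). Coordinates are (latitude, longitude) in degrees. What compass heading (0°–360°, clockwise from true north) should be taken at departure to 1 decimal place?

177.7°

With φ₁ = -0.3094, φ₂ = -1.0224, Δλ = 3.0662 rad, the forward-azimuth formula gives
θ = atan2( sin Δλ cos φ₂ , cos φ₁ sin φ₂ − sin φ₁ cos φ₂ cos Δλ ) = atan2(0.0393, -0.9711) = 177.68°.
So the initial bearing is 177.7°.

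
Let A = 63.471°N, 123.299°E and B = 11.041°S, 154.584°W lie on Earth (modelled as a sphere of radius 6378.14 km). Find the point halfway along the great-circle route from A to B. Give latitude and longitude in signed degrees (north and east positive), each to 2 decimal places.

The central angle between A and B is δ = 1.6822 rad.
With f = 0.5, the slerp weights are sin((1−f)δ)/sin δ = 0.7500 and sin(fδ)/sin δ = 0.7500.
Weighted sum of the unit vectors: (0.7500)·(-0.2452,0.3733,0.8947) + (0.7500)·(-0.8865,-0.4212,-0.1915) = (-0.8488, -0.0359, 0.5274).
Converting back: φ = atan2(z, √(x²+y²)) = 31.83°, λ = atan2(y, x) = -177.58°.

31.83°, -177.58°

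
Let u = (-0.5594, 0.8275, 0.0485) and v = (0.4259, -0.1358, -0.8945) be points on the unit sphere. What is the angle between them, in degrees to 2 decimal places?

113.20°

u·v = -0.3940; |u| = 1.0000, |v| = 1.0000.
cos θ = (u·v)/(|u||v|) = -0.3940, so θ = 113.20°.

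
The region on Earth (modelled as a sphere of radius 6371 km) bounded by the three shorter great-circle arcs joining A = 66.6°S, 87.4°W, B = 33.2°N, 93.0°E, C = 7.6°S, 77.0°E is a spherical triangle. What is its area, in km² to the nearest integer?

19171853 km²

Side lengths (central angles): a = 0.7600, b = 1.8315, c = 2.5586 rad; semiperimeter s = 2.5751.
By l'Huilier's theorem, tan(E/4) = √[tan(s/2) tan((s−a)/2) tan((s−b)/2) tan((s−c)/2)], giving spherical excess E = 0.4723 rad.
Area = E·R² = 0.4723 × (6371)² ≈ 19171853 km².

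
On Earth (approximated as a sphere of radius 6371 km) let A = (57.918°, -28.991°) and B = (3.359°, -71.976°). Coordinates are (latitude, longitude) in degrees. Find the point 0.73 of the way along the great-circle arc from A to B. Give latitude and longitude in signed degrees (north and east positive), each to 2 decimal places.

19.12°, -64.70°

Central angle δ = 1.1180 rad. Interpolating on the sphere with fraction f = 0.73:
P = [sin((1−f)δ)·A + sin(fδ)·B] / sin δ = 0.3306·A + 0.8101·B in Cartesian coordinates,
giving P = (0.4038, -0.8542, 0.3276), i.e. latitude 19.12°, longitude -64.70°.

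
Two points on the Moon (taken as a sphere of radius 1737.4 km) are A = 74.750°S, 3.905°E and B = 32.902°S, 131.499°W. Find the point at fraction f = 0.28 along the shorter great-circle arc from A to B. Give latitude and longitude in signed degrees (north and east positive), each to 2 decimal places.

-77.99°, -85.19°

The central angle between A and B is δ = 1.1952 rad.
With f = 0.28, the slerp weights are sin((1−f)δ)/sin δ = 0.8150 and sin(fδ)/sin δ = 0.3531.
Weighted sum of the unit vectors: (0.8150)·(0.2624,0.0179,-0.9648) + (0.3531)·(-0.5563,-0.6288,-0.5432) = (0.0175, -0.2074, -0.9781).
Converting back: φ = atan2(z, √(x²+y²)) = -77.99°, λ = atan2(y, x) = -85.19°.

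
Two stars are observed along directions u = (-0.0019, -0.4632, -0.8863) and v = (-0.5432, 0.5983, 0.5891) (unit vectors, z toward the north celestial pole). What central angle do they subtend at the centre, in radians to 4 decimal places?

u·v = -0.7982; |u| = 1.0000, |v| = 1.0000.
cos θ = (u·v)/(|u||v|) = -0.7982, so θ = 2.4950 rad.

2.4950 rad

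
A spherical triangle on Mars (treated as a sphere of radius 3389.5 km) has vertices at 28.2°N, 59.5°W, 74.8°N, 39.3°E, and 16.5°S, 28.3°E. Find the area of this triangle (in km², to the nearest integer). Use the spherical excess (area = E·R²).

Side lengths (central angles): a = 1.5981, b = 1.6727, c = 1.1366 rad; semiperimeter s = 2.2037.
By l'Huilier's theorem, tan(E/4) = √[tan(s/2) tan((s−a)/2) tan((s−b)/2) tan((s−c)/2)], giving spherical excess E = 1.2196 rad.
Area = E·R² = 1.2196 × (3389.5)² ≈ 14012091 km².

14012091 km²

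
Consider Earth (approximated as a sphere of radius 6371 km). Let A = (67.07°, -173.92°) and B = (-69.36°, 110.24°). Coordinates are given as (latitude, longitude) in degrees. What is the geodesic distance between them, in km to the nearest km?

16226 km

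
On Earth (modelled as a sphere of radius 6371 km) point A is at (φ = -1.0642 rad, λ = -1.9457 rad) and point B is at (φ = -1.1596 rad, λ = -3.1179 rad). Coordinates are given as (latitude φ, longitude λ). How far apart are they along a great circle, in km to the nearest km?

3196 km

With latitudes φ₁ = -60.974°, φ₂ = -66.440° and longitude difference Δλ = -67.162°:
cos c = sin φ₁ sin φ₂ + cos φ₁ cos φ₂ cos Δλ = (-0.8744)(-0.9166) + (0.4852)(0.3997)(0.3881) = 0.87679,
so c = arccos(0.87679) = 0.50166 rad.
Distance = R·c = 6371 × 0.5017 ≈ 3196 km.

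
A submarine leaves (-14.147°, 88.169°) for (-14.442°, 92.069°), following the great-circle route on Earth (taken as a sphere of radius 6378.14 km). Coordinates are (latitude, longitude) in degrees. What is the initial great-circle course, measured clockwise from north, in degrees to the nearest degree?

With φ₁ = -0.2469, φ₂ = -0.2521, Δλ = 0.0681 rad, the forward-azimuth formula gives
θ = atan2( sin Δλ cos φ₂ , cos φ₁ sin φ₂ − sin φ₁ cos φ₂ cos Δλ ) = atan2(0.0659, -0.0057) = 94.94°.
So the initial bearing is 95°.

95°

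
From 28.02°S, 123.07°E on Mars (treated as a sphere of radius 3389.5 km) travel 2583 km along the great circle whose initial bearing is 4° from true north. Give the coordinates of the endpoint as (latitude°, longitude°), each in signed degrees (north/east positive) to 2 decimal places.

15.55°, 125.94°

Angular distance δ = d/R = 2583/3389.5 = 0.76206 rad; initial bearing θ = 0.0698 rad.
sin φ₂ = sin φ₁ cos δ + cos φ₁ sin δ cos θ = (-0.4698)(0.7234) + (0.8828)(0.6904)(0.9976) = 0.2682, so φ₂ = 15.55°.
Δλ = atan2(sin θ sin δ cos φ₁, cos δ − sin φ₁ sin φ₂) = atan2(0.0425, 0.8494) = 2.866°.
λ₂ = 123.070° + 2.866° = 125.94°.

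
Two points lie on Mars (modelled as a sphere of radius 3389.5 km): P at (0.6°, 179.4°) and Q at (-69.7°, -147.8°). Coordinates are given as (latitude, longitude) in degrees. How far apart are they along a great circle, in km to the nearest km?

4356 km

Let φ₁ = 0.0105 rad, φ₂ = -1.2165 rad, and Δλ = 0.5725 rad.
cos c = sin φ₁ sin φ₂ + cos φ₁ cos φ₂ cos Δλ = (0.0105)(-0.9379) + (0.9999)(0.3469)(0.8406) = 0.28179,
so c = arccos(0.28179) = 1.28514 rad.
Distance = R·c = 3389.5 × 1.2851 ≈ 4356 km.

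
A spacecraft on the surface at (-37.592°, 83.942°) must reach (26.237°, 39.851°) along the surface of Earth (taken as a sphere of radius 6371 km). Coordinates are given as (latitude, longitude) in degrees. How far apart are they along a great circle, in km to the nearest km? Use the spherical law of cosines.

8458 km

Let φ₁ = -0.6561 rad, φ₂ = 0.4579 rad, and Δλ = -0.7695 rad.
cos c = sin φ₁ sin φ₂ + cos φ₁ cos φ₂ cos Δλ = (-0.6100)(0.4421) + (0.7924)(0.8970)(0.7182) = 0.24079,
so c = arccos(0.24079) = 1.32762 rad.
Distance = R·c = 6371 × 1.3276 ≈ 8458 km.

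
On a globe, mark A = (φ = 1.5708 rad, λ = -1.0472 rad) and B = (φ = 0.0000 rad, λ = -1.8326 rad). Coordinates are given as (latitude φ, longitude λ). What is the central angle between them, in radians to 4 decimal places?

Let φ₁ = 1.5708 rad, φ₂ = 0.0000 rad, and Δλ = -0.7854 rad.
cos c = sin φ₁ sin φ₂ + cos φ₁ cos φ₂ cos Δλ = (1.0000)(0.0000) + (-0.0000)(1.0000)(0.7071) = -0.00000,
so c = arccos(-0.00000) = 1.57080 rad.
So the angular separation is 1.5708 rad.

1.5708 rad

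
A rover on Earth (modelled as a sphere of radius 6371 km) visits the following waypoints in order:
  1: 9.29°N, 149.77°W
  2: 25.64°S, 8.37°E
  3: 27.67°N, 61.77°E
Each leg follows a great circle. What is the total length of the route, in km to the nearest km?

25310 km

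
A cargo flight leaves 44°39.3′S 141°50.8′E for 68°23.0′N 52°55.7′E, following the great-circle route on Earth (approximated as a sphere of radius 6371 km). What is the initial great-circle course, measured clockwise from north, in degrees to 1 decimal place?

331.1°

Δλ = -88.918° = -1.5519 rad.
y = sin Δλ · cos φ₂ = (-0.9998)(0.3684) = -0.3683
x = cos φ₁ sin φ₂ − sin φ₁ cos φ₂ cos Δλ = (0.7114)(0.9297) − (-0.7028)(0.3684)(0.0189) = 0.6662
θ = atan2(y, x) = -28.94°; adding 360° gives 331.1°.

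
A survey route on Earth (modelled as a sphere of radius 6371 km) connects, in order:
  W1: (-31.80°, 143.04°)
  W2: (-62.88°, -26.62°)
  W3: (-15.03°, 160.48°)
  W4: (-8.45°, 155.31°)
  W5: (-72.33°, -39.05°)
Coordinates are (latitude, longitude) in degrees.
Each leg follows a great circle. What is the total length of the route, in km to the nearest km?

Leg W1→W2: central angle 1.4828 rad, distance 9446.9 km.
Leg W2→W3: central angle 1.7784 rad, distance 11329.9 km.
Leg W3→W4: central angle 0.1449 rad, distance 922.9 km.
Leg W4→W5: central angle 1.7222 rad, distance 10972.3 km.
Total: 9446.9 + 11329.9 + 922.9 + 10972.3 ≈ 32672 km.

32672 km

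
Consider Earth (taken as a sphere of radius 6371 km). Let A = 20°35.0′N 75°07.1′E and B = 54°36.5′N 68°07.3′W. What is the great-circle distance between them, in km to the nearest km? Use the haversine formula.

With latitudes φ₁ = 20.583°, φ₂ = 54.608° and longitude difference Δλ = -143.240°:
Haversine: a = sin²(Δφ/2) + cos φ₁ cos φ₂ sin²(Δλ/2) = 0.0856 + (0.9362)(0.5792)(0.9006) = 0.57389.
Central angle c = 2·arcsin(√a) = 1.71911 rad.
Distance = R·c = 6371 × 1.7191 ≈ 10952 km.

10952 km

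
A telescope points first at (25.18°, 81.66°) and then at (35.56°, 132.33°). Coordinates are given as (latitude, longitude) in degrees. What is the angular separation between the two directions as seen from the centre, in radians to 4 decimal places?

0.7756 rad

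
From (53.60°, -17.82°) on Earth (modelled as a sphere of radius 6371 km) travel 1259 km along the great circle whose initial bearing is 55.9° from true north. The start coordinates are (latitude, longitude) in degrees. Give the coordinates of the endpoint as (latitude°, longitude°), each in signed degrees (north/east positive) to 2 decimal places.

58.71°, 0.42°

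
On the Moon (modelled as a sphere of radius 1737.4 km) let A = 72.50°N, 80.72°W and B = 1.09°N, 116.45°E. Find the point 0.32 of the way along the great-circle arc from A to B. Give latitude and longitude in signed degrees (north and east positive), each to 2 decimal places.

72.13°, 133.03°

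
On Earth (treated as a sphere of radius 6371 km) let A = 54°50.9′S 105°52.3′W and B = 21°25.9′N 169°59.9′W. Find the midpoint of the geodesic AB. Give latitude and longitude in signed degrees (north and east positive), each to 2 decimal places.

-19.31°, -146.33°

Central angle δ = 1.6357 rad. Interpolating on the sphere with fraction f = 0.5:
P = [sin((1−f)δ)·A + sin(fδ)·B] / sin δ = 0.7312·A + 0.7312·B in Cartesian coordinates,
giving P = (-0.7855, -0.5232, -0.3307), i.e. latitude -19.31°, longitude -146.33°.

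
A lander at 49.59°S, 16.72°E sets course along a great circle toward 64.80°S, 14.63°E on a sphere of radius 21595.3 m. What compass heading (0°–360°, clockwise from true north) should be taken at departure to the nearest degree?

With φ₁ = -0.8655, φ₂ = -1.1310, Δλ = -0.0365 rad, the forward-azimuth formula gives
θ = atan2( sin Δλ cos φ₂ , cos φ₁ sin φ₂ − sin φ₁ cos φ₂ cos Δλ ) = atan2(-0.0155, -0.2626) = -176.62°.
Adding 360° brings this into [0°, 360°): 183°.

183°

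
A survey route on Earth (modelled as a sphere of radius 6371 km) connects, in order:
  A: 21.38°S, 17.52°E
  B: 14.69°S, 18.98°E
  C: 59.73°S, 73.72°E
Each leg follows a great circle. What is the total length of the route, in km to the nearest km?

Leg A→B: central angle 0.1192 rad, distance 759.7 km.
Leg B→C: central angle 1.0466 rad, distance 6668.0 km.
Total: 759.7 + 6668.0 ≈ 7428 km.

7428 km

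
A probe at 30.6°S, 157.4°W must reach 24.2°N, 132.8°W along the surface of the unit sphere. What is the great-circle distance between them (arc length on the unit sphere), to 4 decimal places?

Let φ₁ = -0.5341 rad, φ₂ = 0.4224 rad, and Δλ = 0.4294 rad.
Haversine: a = sin²(Δφ/2) + cos φ₁ cos φ₂ sin²(Δλ/2) = 0.2118 + (0.8607)(0.9121)(0.0454) = 0.24741.
Central angle c = 2·arcsin(√a) = 1.04121 rad.
On the unit sphere the arc length equals the central angle: 1.0412.

1.0412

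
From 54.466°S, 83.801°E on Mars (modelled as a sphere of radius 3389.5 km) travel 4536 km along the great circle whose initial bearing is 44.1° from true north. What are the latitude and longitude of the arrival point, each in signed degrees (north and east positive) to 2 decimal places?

12.63°, 127.75°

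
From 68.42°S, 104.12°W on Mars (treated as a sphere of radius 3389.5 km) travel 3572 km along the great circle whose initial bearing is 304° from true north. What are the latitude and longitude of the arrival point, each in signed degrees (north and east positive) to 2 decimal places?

Angular distance δ = d/R = 3572/3389.5 = 1.05384 rad; initial bearing θ = 5.3058 rad.
sin φ₂ = sin φ₁ cos δ + cos φ₁ sin δ cos θ = (-0.9299)(0.4942) + (0.3678)(0.8693)(0.5592) = -0.2808, so φ₂ = -16.31°.
Δλ = atan2(sin θ sin δ cos φ₁, cos δ − sin φ₁ sin φ₂) = atan2(-0.2651, 0.2331) = -48.670°.
λ₂ = -104.120° − 48.670° = -152.79°.

-16.31°, -152.79°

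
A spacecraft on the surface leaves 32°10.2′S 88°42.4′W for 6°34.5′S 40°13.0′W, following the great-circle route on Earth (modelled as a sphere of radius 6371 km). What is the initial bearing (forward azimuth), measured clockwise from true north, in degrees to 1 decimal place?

71.2°

Δλ = 48.490° = 0.8463 rad.
y = sin Δλ · cos φ₂ = (0.7488)(0.9934) = 0.7439
x = cos φ₁ sin φ₂ − sin φ₁ cos φ₂ cos Δλ = (0.8465)(-0.1145) − (-0.5324)(0.9934)(0.6628) = 0.2536
θ = atan2(y, x) = 71.17°, so the bearing is 71.2°.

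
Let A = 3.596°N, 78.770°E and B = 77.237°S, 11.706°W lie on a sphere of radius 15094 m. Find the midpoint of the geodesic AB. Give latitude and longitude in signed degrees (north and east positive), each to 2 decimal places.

Central angle δ = 1.6338 rad. Interpolating on the sphere with fraction f = 0.5:
P = [sin((1−f)δ)·A + sin(fδ)·B] / sin δ = 0.7305·A + 0.7305·B in Cartesian coordinates,
giving P = (0.3000, 0.6824, -0.6666), i.e. latitude -41.81°, longitude 66.27°.

-41.81°, 66.27°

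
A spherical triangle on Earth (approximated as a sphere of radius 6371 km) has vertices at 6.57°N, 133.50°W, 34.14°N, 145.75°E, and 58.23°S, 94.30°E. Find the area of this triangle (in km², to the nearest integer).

82206483 km²

Side lengths (central angles): a = 1.7778, b = 2.0360, c = 1.3731 rad; semiperimeter s = 2.5935.
By l'Huilier's theorem, tan(E/4) = √[tan(s/2) tan((s−a)/2) tan((s−b)/2) tan((s−c)/2)], giving spherical excess E = 2.0253 rad.
Area = E·R² = 2.0253 × (6371)² ≈ 82206483 km².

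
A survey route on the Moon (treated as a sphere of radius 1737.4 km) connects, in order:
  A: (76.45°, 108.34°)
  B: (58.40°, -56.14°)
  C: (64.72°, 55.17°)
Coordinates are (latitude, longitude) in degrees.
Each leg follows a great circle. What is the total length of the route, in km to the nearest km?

Leg A→B: central angle 0.7817 rad, distance 1358.1 km.
Leg B→C: central angle 0.8109 rad, distance 1408.9 km.
Total: 1358.1 + 1408.9 ≈ 2767 km.

2767 km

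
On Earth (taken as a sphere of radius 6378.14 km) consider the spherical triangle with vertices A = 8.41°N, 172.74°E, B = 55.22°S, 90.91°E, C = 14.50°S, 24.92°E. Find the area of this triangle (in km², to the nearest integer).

46873277 km²

Side lengths (central angles): a = 1.1259, b = 2.5815, c = 1.6107 rad; semiperimeter s = 2.6591.
By l'Huilier's theorem, tan(E/4) = √[tan(s/2) tan((s−a)/2) tan((s−b)/2) tan((s−c)/2)], giving spherical excess E = 1.1522 rad.
Area = E·R² = 1.1522 × (6378.14)² ≈ 46873277 km².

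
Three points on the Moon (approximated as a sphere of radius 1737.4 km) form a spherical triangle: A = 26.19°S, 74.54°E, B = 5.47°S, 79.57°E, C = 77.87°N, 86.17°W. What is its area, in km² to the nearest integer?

Side lengths (central angles): a = 1.8712, b = 2.2262, c = 0.3712 rad; semiperimeter s = 2.2343.
By l'Huilier's theorem, tan(E/4) = √[tan(s/2) tan((s−a)/2) tan((s−b)/2) tan((s−c)/2)], giving spherical excess E = 0.1814 rad.
Area = E·R² = 0.1814 × (1737.4)² ≈ 547642 km².

547642 km²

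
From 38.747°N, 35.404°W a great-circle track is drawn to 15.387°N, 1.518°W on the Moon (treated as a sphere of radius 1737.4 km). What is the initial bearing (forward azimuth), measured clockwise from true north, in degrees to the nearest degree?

Δλ = 33.886° = 0.5914 rad.
y = sin Δλ · cos φ₂ = (0.5575)(0.9642) = 0.5376
x = cos φ₁ sin φ₂ − sin φ₁ cos φ₂ cos Δλ = (0.7799)(0.2653) − (0.6259)(0.9642)(0.8301) = -0.2940
θ = atan2(y, x) = 118.68°, so the bearing is 119°.

119°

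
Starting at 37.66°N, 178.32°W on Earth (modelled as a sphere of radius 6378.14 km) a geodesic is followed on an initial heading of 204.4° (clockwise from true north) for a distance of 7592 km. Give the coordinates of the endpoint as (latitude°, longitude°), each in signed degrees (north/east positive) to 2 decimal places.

-26.26°, 156.36°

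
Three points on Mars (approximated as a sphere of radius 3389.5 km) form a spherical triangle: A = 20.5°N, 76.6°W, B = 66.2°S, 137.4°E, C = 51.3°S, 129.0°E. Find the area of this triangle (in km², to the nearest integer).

Side lengths (central angles): a = 0.2704, b = 2.5005, c = 2.2572 rad; semiperimeter s = 2.5141.
By l'Huilier's theorem, tan(E/4) = √[tan(s/2) tan((s−a)/2) tan((s−b)/2) tan((s−c)/2)], giving spherical excess E = 0.2986 rad.
Area = E·R² = 0.2986 × (3389.5)² ≈ 3430403 km².

3430403 km²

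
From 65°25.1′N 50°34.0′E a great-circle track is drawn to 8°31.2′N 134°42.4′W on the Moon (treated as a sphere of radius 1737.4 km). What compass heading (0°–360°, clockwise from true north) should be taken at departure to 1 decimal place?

5.4°

With φ₁ = 1.1418, φ₂ = 0.1487, Δλ = 3.0496 rad, the forward-azimuth formula gives
θ = atan2( sin Δλ cos φ₂ , cos φ₁ sin φ₂ − sin φ₁ cos φ₂ cos Δλ ) = atan2(0.0909, 0.9572) = 5.42°.
So the initial bearing is 5.4°.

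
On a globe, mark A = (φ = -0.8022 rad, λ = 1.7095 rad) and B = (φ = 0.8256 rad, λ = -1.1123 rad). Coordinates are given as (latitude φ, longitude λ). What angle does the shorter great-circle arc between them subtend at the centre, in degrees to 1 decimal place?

With latitudes φ₁ = -45.963°, φ₂ = 47.303° and longitude difference Δλ = -161.677°:
cos c = sin φ₁ sin φ₂ + cos φ₁ cos φ₂ cos Δλ = (-0.7189)(0.7350) + (0.6951)(0.6781)(-0.9493) = -0.97583,
so c = arccos(-0.97583) = 2.92127 rad.
So the angular separation is 167.4°.

167.4°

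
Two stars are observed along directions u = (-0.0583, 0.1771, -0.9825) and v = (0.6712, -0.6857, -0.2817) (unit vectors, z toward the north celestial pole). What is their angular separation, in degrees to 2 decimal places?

83.33°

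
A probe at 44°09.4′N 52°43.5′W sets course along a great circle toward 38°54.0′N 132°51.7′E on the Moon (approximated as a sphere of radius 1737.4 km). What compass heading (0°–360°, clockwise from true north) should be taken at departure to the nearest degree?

356°

With φ₁ = 0.7707, φ₂ = 0.6789, Δλ = -3.0441 rad, the forward-azimuth formula gives
θ = atan2( sin Δλ cos φ₂ , cos φ₁ sin φ₂ − sin φ₁ cos φ₂ cos Δλ ) = atan2(-0.0758, 0.9901) = -4.38°.
Adding 360° brings this into [0°, 360°): 356°.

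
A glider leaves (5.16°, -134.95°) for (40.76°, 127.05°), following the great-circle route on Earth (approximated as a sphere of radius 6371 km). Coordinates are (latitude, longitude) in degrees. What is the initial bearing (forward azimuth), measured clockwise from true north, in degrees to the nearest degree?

311°

With φ₁ = 0.0901, φ₂ = 0.7114, Δλ = -1.7104 rad, the forward-azimuth formula gives
θ = atan2( sin Δλ cos φ₂ , cos φ₁ sin φ₂ − sin φ₁ cos φ₂ cos Δλ ) = atan2(-0.7501, 0.6597) = -48.67°.
Adding 360° brings this into [0°, 360°): 311°.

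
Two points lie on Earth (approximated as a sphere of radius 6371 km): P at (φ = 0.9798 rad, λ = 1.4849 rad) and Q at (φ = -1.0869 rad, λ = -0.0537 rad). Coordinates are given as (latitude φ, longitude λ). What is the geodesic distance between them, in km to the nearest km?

15190 km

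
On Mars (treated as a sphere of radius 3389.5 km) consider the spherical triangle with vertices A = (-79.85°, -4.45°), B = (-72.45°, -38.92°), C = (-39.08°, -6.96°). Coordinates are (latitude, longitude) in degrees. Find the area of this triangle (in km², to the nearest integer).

705584 km²

Side lengths (central angles): a = 0.6441, b = 0.7118, c = 0.1882 rad; semiperimeter s = 0.7720.
By l'Huilier's theorem, tan(E/4) = √[tan(s/2) tan((s−a)/2) tan((s−b)/2) tan((s−c)/2)], giving spherical excess E = 0.0614 rad.
Area = E·R² = 0.0614 × (3389.5)² ≈ 705584 km².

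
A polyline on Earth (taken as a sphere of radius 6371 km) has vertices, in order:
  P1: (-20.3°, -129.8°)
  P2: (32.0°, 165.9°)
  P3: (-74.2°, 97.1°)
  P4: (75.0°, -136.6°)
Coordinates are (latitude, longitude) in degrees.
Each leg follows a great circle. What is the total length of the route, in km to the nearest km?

40272 km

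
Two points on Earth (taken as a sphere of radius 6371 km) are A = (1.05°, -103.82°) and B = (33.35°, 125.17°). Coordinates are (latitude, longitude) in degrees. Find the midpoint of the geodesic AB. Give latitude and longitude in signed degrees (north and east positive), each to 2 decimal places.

36.22°, -158.19°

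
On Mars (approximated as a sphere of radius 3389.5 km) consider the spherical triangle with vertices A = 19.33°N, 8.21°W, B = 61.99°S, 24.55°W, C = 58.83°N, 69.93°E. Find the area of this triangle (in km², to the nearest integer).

Side lengths (central angles): a = 2.4566, b = 1.1771, c = 1.4374 rad; semiperimeter s = 2.5355.
By l'Huilier's theorem, tan(E/4) = √[tan(s/2) tan((s−a)/2) tan((s−b)/2) tan((s−c)/2)], giving spherical excess E = 0.9792 rad.
Area = E·R² = 0.9792 × (3389.5)² ≈ 11250104 km².

11250104 km²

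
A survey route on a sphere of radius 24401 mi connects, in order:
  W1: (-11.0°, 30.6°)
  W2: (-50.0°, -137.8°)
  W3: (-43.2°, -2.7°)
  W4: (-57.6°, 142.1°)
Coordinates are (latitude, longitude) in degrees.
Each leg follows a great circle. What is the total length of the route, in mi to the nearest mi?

115865 mi

Leg W1→W2: central angle 2.0623 rad, distance 50321.4 mi.
Leg W2→W3: central angle 1.3771 rad, distance 33602.7 mi.
Leg W3→W4: central angle 1.3090 rad, distance 31941.2 mi.
Total: 50321.4 + 33602.7 + 31941.2 ≈ 115865 mi.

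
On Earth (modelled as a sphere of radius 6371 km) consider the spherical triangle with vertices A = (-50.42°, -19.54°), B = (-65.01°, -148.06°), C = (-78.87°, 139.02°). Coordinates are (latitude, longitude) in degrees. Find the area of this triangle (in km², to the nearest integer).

Side lengths (central angles): a = 0.4195, b = 0.8740, c = 1.0111 rad; semiperimeter s = 1.1523.
By l'Huilier's theorem, tan(E/4) = √[tan(s/2) tan((s−a)/2) tan((s−b)/2) tan((s−c)/2)], giving spherical excess E = 0.1986 rad.
Area = E·R² = 0.1986 × (6371)² ≈ 8061558 km².

8061558 km²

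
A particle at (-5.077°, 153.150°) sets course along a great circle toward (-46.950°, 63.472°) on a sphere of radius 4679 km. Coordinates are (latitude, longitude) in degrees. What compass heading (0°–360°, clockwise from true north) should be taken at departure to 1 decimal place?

223.2°

Δλ = -89.678° = -1.5652 rad.
y = sin Δλ · cos φ₂ = (-1.0000)(0.6826) = -0.6826
x = cos φ₁ sin φ₂ − sin φ₁ cos φ₂ cos Δλ = (0.9961)(-0.7308) − (-0.0885)(0.6826)(0.0056) = -0.7276
θ = atan2(y, x) = -136.82°; adding 360° gives 223.2°.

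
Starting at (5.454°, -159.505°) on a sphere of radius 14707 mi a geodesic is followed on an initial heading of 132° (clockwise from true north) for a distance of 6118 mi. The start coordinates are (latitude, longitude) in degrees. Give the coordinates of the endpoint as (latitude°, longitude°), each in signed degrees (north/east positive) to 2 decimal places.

-10.50°, -141.72°

Angular distance δ = d/R = 6118/14707 = 0.41599 rad; initial bearing θ = 2.3038 rad.
sin φ₂ = sin φ₁ cos δ + cos φ₁ sin δ cos θ = (0.0950)(0.9147) + (0.9955)(0.4041)(-0.6691) = -0.1822, so φ₂ = -10.50°.
Δλ = atan2(sin θ sin δ cos φ₁, cos δ − sin φ₁ sin φ₂) = atan2(0.2989, 0.9320) = 17.783°.
λ₂ = -159.505° + 17.783° = -141.72°.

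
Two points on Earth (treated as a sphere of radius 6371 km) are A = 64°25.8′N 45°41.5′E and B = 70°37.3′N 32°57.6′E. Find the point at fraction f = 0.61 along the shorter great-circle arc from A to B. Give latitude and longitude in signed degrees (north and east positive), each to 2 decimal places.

The central angle between A and B is δ = 0.1369 rad.
With f = 0.61, the slerp weights are sin((1−f)δ)/sin δ = 0.3910 and sin(fδ)/sin δ = 0.6112.
Weighted sum of the unit vectors: (0.3910)·(0.3015,0.3089,0.9021) + (0.6112)·(0.2784,0.1805,0.9433) = (0.2881, 0.2311, 0.9293).
Converting back: φ = atan2(z, √(x²+y²)) = 68.33°, λ = atan2(y, x) = 38.74°.

68.33°, 38.74°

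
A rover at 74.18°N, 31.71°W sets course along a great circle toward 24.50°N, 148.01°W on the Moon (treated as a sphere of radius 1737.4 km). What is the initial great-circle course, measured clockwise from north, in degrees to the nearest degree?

Δλ = -116.300° = -2.0298 rad.
y = sin Δλ · cos φ₂ = (-0.8965)(0.9100) = -0.8158
x = cos φ₁ sin φ₂ − sin φ₁ cos φ₂ cos Δλ = (0.2726)(0.4147) − (0.9621)(0.9100)(-0.4431) = 0.5010
θ = atan2(y, x) = -58.45°; adding 360° gives 302°.

302°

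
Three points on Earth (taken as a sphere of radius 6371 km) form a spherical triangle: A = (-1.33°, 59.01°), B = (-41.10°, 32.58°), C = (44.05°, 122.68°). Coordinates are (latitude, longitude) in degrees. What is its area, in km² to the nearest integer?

Side lengths (central angles): a = 2.0466, b = 1.2634, c = 0.8095 rad; semiperimeter s = 2.0597.
By l'Huilier's theorem, tan(E/4) = √[tan(s/2) tan((s−a)/2) tan((s−b)/2) tan((s−c)/2)], giving spherical excess E = 0.2305 rad.
Area = E·R² = 0.2305 × (6371)² ≈ 9355834 km².

9355834 km²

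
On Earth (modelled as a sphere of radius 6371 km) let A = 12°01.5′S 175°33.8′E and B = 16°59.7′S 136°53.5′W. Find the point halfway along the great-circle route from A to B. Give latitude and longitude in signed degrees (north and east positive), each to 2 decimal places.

-15.79°, -160.95°

Central angle δ = 0.8062 rad. Interpolating on the sphere with fraction f = 0.5:
P = [sin((1−f)δ)·A + sin(fδ)·B] / sin δ = 0.5436·A + 0.5436·B in Cartesian coordinates,
giving P = (-0.9096, -0.3141, -0.2721), i.e. latitude -15.79°, longitude -160.95°.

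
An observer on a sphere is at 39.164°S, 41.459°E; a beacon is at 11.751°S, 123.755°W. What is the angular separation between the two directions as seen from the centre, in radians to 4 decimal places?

2.2210 rad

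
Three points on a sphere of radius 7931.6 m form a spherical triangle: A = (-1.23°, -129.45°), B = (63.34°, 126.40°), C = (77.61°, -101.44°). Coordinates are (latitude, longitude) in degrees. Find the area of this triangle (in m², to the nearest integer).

34288371 m²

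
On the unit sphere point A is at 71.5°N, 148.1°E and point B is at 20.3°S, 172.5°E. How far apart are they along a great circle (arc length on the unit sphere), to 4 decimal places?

1.6288

In radians: φ₁ = 1.2479, φ₂ = -0.3543, Δλ = 24.400° = 0.4259 rad.
cos c = sin φ₁ sin φ₂ + cos φ₁ cos φ₂ cos Δλ = (0.9483)(-0.3469) + (0.3173)(0.9379)(0.9107) = -0.05799,
so c = arccos(-0.05799) = 1.62882 rad.
On the unit sphere the arc length equals the central angle: 1.6288.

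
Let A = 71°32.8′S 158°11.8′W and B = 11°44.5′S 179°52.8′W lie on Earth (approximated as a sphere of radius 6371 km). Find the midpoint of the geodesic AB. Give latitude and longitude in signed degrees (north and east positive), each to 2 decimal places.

Central angle δ = 1.0690 rad. Interpolating on the sphere with fraction f = 0.5:
P = [sin((1−f)δ)·A + sin(fδ)·B] / sin δ = 0.5810·A + 0.5810·B in Cartesian coordinates,
giving P = (-0.7396, -0.0695, -0.6694), i.e. latitude -42.02°, longitude -174.63°.

-42.02°, -174.63°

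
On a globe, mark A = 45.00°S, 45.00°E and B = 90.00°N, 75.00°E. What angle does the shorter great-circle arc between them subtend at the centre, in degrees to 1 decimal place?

Let φ₁ = -0.7854 rad, φ₂ = 1.5708 rad, and Δλ = 0.5236 rad.
Haversine: a = sin²(Δφ/2) + cos φ₁ cos φ₂ sin²(Δλ/2) = 0.8536 + (0.7071)(0.0000)(0.0670) = 0.85355.
Central angle c = 2·arcsin(√a) = 2.35619 rad.
So the angular separation is 135.0°.

135.0°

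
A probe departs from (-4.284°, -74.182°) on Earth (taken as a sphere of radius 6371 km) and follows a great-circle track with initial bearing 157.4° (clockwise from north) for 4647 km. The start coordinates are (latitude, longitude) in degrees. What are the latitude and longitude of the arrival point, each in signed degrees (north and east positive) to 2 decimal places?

Angular distance δ = d/R = 4647/6371 = 0.72940 rad; initial bearing θ = 2.7471 rad.
sin φ₂ = sin φ₁ cos δ + cos φ₁ sin δ cos θ = (-0.0747)(0.7456) + (0.9972)(0.6664)(-0.9232) = -0.6692, so φ₂ = -42.01°.
Δλ = atan2(sin θ sin δ cos φ₁, cos δ − sin φ₁ sin φ₂) = atan2(0.2554, 0.6956) = 20.161°.
λ₂ = -74.182° + 20.161° = -54.02°.

-42.01°, -54.02°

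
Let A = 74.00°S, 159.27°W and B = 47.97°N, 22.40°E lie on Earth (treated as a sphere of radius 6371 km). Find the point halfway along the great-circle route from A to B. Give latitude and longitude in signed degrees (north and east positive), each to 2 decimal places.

The central angle between A and B is δ = 2.6871 rad.
With f = 0.5, the slerp weights are sin((1−f)δ)/sin δ = 2.2193 and sin(fδ)/sin δ = 2.2193.
Weighted sum of the unit vectors: (2.2193)·(-0.2578,-0.0976,-0.9613) + (2.2193)·(0.6190,0.2551,0.7428) = (0.8016, 0.3497, -0.4849).
Converting back: φ = atan2(z, √(x²+y²)) = -29.00°, λ = atan2(y, x) = 23.57°.

-29.00°, 23.57°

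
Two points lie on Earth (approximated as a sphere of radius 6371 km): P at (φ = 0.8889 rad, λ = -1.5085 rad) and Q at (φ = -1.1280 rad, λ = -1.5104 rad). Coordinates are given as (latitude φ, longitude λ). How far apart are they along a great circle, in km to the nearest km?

Let φ₁ = 0.8889 rad, φ₂ = -1.1280 rad, and Δλ = -0.0019 rad.
cos c = sin φ₁ sin φ₂ + cos φ₁ cos φ₂ cos Δλ = (0.7764)(-0.9036) + (0.6303)(0.4285)(1.0000) = -0.43145,
so c = arccos(-0.43145) = 2.01690 rad.
Distance = R·c = 6371 × 2.0169 ≈ 12850 km.

12850 km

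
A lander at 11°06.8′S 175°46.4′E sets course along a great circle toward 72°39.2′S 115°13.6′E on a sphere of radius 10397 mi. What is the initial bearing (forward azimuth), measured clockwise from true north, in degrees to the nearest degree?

196°

Δλ = -60.547° = -1.0567 rad.
y = sin Δλ · cos φ₂ = (-0.8708)(0.2982) = -0.2596
x = cos φ₁ sin φ₂ − sin φ₁ cos φ₂ cos Δλ = (0.9812)(-0.9545) − (-0.1928)(0.2982)(0.4917) = -0.9084
θ = atan2(y, x) = -164.05°; adding 360° gives 196°.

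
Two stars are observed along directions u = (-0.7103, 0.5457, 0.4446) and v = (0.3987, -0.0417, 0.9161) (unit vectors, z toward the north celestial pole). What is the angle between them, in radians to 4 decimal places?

u·v = 0.1013; |u| = 1.0000, |v| = 1.0000.
cos θ = (u·v)/(|u||v|) = 0.1013, so θ = 1.4693 rad.

1.4693 rad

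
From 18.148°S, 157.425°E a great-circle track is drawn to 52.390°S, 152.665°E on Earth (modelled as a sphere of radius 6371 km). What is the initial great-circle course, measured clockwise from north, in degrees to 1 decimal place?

185.1°

With φ₁ = -0.3167, φ₂ = -0.9144, Δλ = -0.0831 rad, the forward-azimuth formula gives
θ = atan2( sin Δλ cos φ₂ , cos φ₁ sin φ₂ − sin φ₁ cos φ₂ cos Δλ ) = atan2(-0.0506, -0.5633) = -174.86°.
Adding 360° brings this into [0°, 360°): 185.1°.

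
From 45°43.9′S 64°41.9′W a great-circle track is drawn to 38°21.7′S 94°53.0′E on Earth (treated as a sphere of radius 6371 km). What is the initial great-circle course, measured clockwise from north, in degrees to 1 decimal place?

164.1°

Δλ = 159.582° = 2.7852 rad.
y = sin Δλ · cos φ₂ = (0.3489)(0.7841) = 0.2736
x = cos φ₁ sin φ₂ − sin φ₁ cos φ₂ cos Δλ = (0.6980)(-0.6206) − (-0.7161)(0.7841)(-0.9372) = -0.9594
θ = atan2(y, x) = 164.09°, so the bearing is 164.1°.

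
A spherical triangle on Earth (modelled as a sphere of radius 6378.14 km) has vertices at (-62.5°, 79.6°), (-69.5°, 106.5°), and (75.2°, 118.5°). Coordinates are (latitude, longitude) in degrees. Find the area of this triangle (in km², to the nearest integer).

24903472 km²

Side lengths (central angles): a = 2.5289, b = 2.4431, c = 0.2239 rad; semiperimeter s = 2.5979.
By l'Huilier's theorem, tan(E/4) = √[tan(s/2) tan((s−a)/2) tan((s−b)/2) tan((s−c)/2)], giving spherical excess E = 0.6122 rad.
Area = E·R² = 0.6122 × (6378.14)² ≈ 24903472 km².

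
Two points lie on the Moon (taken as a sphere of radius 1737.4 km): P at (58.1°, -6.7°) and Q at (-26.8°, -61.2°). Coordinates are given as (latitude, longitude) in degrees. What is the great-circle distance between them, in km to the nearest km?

2919 km

Let φ₁ = 1.0140 rad, φ₂ = -0.4677 rad, and Δλ = -0.9512 rad.
cos c = sin φ₁ sin φ₂ + cos φ₁ cos φ₂ cos Δλ = (0.8490)(-0.4509) + (0.5284)(0.8926)(0.5807) = -0.10888,
so c = arccos(-0.10888) = 1.67989 rad.
Distance = R·c = 1737.4 × 1.6799 ≈ 2919 km.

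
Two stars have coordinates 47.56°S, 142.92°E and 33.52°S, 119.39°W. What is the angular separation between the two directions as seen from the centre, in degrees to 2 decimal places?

70.59°

In radians: φ₁ = -0.8301, φ₂ = -0.5850, Δλ = 97.690° = 1.7050 rad.
Haversine: a = sin²(Δφ/2) + cos φ₁ cos φ₂ sin²(Δλ/2) = 0.0149 + (0.6748)(0.8337)(0.5669) = 0.33387.
Central angle c = 2·arcsin(√a) = 1.23210 rad.
So the angular separation is 70.59°.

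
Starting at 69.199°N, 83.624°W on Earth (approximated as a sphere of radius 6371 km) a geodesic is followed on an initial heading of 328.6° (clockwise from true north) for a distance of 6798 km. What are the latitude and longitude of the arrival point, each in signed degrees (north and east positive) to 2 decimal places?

Angular distance δ = d/R = 6798/6371 = 1.06702 rad; initial bearing θ = 5.7352 rad.
sin φ₂ = sin φ₁ cos δ + cos φ₁ sin δ cos θ = (0.9348)(0.4827) + (0.3551)(0.8758)(0.8536) = 0.7167, so φ₂ = 45.78°.
Δλ = atan2(sin θ sin δ cos φ₁, cos δ − sin φ₁ sin φ₂) = atan2(-0.1620, -0.1873) = -139.133°.
λ₂ = -83.624° − 139.133° = -222.76° → 137.24° after wrapping to (−180°, 180°].

45.78°, 137.24°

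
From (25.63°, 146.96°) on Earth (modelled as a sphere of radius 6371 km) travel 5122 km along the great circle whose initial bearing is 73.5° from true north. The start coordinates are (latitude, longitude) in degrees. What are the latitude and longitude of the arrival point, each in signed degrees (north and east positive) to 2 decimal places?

Angular distance δ = d/R = 5122/6371 = 0.80396 rad; initial bearing θ = 1.2828 rad.
sin φ₂ = sin φ₁ cos δ + cos φ₁ sin δ cos θ = (0.4326)(0.6939) + (0.9016)(0.7201)(0.2840) = 0.4845, so φ₂ = 28.98°.
Δλ = atan2(sin θ sin δ cos φ₁, cos δ − sin φ₁ sin φ₂) = atan2(0.6225, 0.4843) = 52.120°.
λ₂ = 146.960° + 52.120° = 199.08° → -160.92° after wrapping to (−180°, 180°].

28.98°, -160.92°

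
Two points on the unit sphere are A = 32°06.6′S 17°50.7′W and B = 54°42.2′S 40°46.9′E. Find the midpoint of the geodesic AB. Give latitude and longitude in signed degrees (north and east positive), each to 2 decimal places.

The central angle between A and B is δ = 0.8112 rad.
With f = 0.5, the slerp weights are sin((1−f)δ)/sin δ = 0.5441 and sin(fδ)/sin δ = 0.5441.
Weighted sum of the unit vectors: (0.5441)·(0.8063,-0.2596,-0.5315) + (0.5441)·(0.4375,0.3774,-0.8162) = (0.6768, 0.0641, -0.7334).
Converting back: φ = atan2(z, √(x²+y²)) = -47.17°, λ = atan2(y, x) = 5.41°.

-47.17°, 5.41°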